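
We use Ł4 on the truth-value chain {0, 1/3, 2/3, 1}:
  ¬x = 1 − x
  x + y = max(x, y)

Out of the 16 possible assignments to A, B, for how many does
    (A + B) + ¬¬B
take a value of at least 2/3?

A = 0, B = 0 ↦ 0  <
A = 0, B = 1/3 ↦ 1/3  <
A = 0, B = 2/3 ↦ 2/3  ≥
A = 0, B = 1 ↦ 1  ≥
A = 1/3, B = 0 ↦ 1/3  <
A = 1/3, B = 1/3 ↦ 1/3  <
A = 1/3, B = 2/3 ↦ 2/3  ≥
A = 1/3, B = 1 ↦ 1  ≥
A = 2/3, B = 0 ↦ 2/3  ≥
A = 2/3, B = 1/3 ↦ 2/3  ≥
A = 2/3, B = 2/3 ↦ 2/3  ≥
A = 2/3, B = 1 ↦ 1  ≥
A = 1, B = 0 ↦ 1  ≥
A = 1, B = 1/3 ↦ 1  ≥
A = 1, B = 2/3 ↦ 1  ≥
A = 1, B = 1 ↦ 1  ≥
So 12 of the 16 assignments meet the threshold.

12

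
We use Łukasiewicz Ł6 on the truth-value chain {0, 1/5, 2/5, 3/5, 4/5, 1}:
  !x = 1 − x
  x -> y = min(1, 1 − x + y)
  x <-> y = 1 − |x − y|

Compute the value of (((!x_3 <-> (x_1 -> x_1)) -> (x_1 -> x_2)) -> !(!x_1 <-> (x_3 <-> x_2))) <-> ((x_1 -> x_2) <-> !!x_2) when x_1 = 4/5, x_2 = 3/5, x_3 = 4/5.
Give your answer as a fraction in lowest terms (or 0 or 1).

!x_3 = !4/5 = 1/5
x_1 -> x_1 = 4/5 -> 4/5 = 1
!x_3 <-> (x_1 -> x_1) = 1/5 <-> 1 = 1/5
x_1 -> x_2 = 4/5 -> 3/5 = 4/5
(!x_3 <-> (x_1 -> x_1)) -> (x_1 -> x_2) = 1/5 -> 4/5 = 1
!x_1 = !4/5 = 1/5
x_3 <-> x_2 = 4/5 <-> 3/5 = 4/5
!x_1 <-> (x_3 <-> x_2) = 1/5 <-> 4/5 = 2/5
!(!x_1 <-> (x_3 <-> x_2)) = !2/5 = 3/5
((!x_3 <-> (x_1 -> x_1)) -> (x_1 -> x_2)) -> !(!x_1 <-> (x_3 <-> x_2)) = 1 -> 3/5 = 3/5
x_1 -> x_2 = 4/5 -> 3/5 = 4/5
!x_2 = !3/5 = 2/5
!!x_2 = !2/5 = 3/5
(x_1 -> x_2) <-> !!x_2 = 4/5 <-> 3/5 = 4/5
(((!x_3 <-> (x_1 -> x_1)) -> (x_1 -> x_2)) -> !(!x_1 <-> (x_3 <-> x_2))) <-> ((x_1 -> x_2) <-> !!x_2) = 3/5 <-> 4/5 = 4/5

4/5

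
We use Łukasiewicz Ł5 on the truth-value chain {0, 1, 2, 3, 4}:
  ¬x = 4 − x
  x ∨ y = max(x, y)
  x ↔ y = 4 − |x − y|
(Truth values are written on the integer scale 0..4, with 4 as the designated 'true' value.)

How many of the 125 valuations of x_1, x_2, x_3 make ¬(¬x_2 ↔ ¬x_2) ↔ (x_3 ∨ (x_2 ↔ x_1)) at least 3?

value 4: 2 assignments (counts)
value 3: 10 assignments (counts)
value 2: 24 assignments
value 1: 44 assignments
value 0: 45 assignments
So 12 of the 125 assignments meet the threshold.

12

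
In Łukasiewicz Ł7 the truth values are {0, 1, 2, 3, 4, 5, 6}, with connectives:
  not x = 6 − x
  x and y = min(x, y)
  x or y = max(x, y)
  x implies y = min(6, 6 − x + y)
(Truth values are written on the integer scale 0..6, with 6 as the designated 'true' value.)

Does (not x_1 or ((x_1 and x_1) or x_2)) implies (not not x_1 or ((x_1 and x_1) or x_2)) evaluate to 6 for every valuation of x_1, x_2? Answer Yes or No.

Counterexample: take x_1 = 0, x_2 = 0.
not x_1 = not 0 = 6
x_1 and x_1 = 0 and 0 = 0
(x_1 and x_1) or x_2 = 0 or 0 = 0
not x_1 or ((x_1 and x_1) or x_2) = 6 or 0 = 6
not x_1 = not 0 = 6
not not x_1 = not 6 = 0
x_1 and x_1 = 0 and 0 = 0
(x_1 and x_1) or x_2 = 0 or 0 = 0
not not x_1 or ((x_1 and x_1) or x_2) = 0 or 0 = 0
(not x_1 or ((x_1 and x_1) or x_2)) implies (not not x_1 or ((x_1 and x_1) or x_2)) = 6 implies 0 = 0
This gives 0 ≠ 6.

No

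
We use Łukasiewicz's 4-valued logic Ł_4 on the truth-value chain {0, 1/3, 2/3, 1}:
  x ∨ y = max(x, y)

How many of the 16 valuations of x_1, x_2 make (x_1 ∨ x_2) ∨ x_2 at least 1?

x_1 = 0, x_2 = 0 ↦ 0  <
x_1 = 0, x_2 = 1/3 ↦ 1/3  <
x_1 = 0, x_2 = 2/3 ↦ 2/3  <
x_1 = 0, x_2 = 1 ↦ 1  ≥
x_1 = 1/3, x_2 = 0 ↦ 1/3  <
x_1 = 1/3, x_2 = 1/3 ↦ 1/3  <
x_1 = 1/3, x_2 = 2/3 ↦ 2/3  <
x_1 = 1/3, x_2 = 1 ↦ 1  ≥
x_1 = 2/3, x_2 = 0 ↦ 2/3  <
x_1 = 2/3, x_2 = 1/3 ↦ 2/3  <
x_1 = 2/3, x_2 = 2/3 ↦ 2/3  <
x_1 = 2/3, x_2 = 1 ↦ 1  ≥
x_1 = 1, x_2 = 0 ↦ 1  ≥
x_1 = 1, x_2 = 1/3 ↦ 1  ≥
x_1 = 1, x_2 = 2/3 ↦ 1  ≥
x_1 = 1, x_2 = 1 ↦ 1  ≥
So 7 of the 16 assignments meet the threshold.

7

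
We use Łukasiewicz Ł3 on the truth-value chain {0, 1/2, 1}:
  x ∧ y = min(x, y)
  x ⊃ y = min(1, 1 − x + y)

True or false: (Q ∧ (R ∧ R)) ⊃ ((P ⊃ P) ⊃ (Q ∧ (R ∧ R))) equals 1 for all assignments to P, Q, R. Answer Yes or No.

At P = 1, Q = 1/2, R = 1, for instance:
R ∧ R = 1 ∧ 1 = 1
Q ∧ (R ∧ R) = 1/2 ∧ 1 = 1/2
P ⊃ P = 1 ⊃ 1 = 1
(P ⊃ P) ⊃ (Q ∧ (R ∧ R)) = 1 ⊃ 1/2 = 1/2
(Q ∧ (R ∧ R)) ⊃ ((P ⊃ P) ⊃ (Q ∧ (R ∧ R))) = 1/2 ⊃ 1/2 = 1
and checking the remaining 26 assignments likewise gives ≥ 1 in every case.

Yes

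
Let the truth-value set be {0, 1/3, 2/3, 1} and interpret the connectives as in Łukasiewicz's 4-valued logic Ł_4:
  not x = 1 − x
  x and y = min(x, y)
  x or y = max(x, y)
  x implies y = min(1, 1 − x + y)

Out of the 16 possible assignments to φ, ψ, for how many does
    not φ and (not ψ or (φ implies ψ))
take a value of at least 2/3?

8

φ = 0, ψ = 0 ↦ 1  ≥
φ = 0, ψ = 1/3 ↦ 1  ≥
φ = 0, ψ = 2/3 ↦ 1  ≥
φ = 0, ψ = 1 ↦ 1  ≥
φ = 1/3, ψ = 0 ↦ 2/3  ≥
φ = 1/3, ψ = 1/3 ↦ 2/3  ≥
φ = 1/3, ψ = 2/3 ↦ 2/3  ≥
φ = 1/3, ψ = 1 ↦ 2/3  ≥
φ = 2/3, ψ = 0 ↦ 1/3  <
φ = 2/3, ψ = 1/3 ↦ 1/3  <
φ = 2/3, ψ = 2/3 ↦ 1/3  <
φ = 2/3, ψ = 1 ↦ 1/3  <
φ = 1, ψ = 0 ↦ 0  <
φ = 1, ψ = 1/3 ↦ 0  <
φ = 1, ψ = 2/3 ↦ 0  <
φ = 1, ψ = 1 ↦ 0  <
So 8 of the 16 assignments meet the threshold.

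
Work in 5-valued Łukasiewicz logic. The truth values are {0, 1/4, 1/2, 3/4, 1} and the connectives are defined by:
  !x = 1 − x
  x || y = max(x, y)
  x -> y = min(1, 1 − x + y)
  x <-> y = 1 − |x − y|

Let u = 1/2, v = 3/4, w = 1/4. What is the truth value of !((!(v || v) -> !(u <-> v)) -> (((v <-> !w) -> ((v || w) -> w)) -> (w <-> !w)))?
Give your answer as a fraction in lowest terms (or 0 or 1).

0

v || v = 3/4 || 3/4 = 3/4
!(v || v) = !3/4 = 1/4
u <-> v = 1/2 <-> 3/4 = 3/4
!(u <-> v) = !3/4 = 1/4
!(v || v) -> !(u <-> v) = 1/4 -> 1/4 = 1
!w = !1/4 = 3/4
v <-> !w = 3/4 <-> 3/4 = 1
v || w = 3/4 || 1/4 = 3/4
(v || w) -> w = 3/4 -> 1/4 = 1/2
(v <-> !w) -> ((v || w) -> w) = 1 -> 1/2 = 1/2
!w = !1/4 = 3/4
w <-> !w = 1/4 <-> 3/4 = 1/2
((v <-> !w) -> ((v || w) -> w)) -> (w <-> !w) = 1/2 -> 1/2 = 1
(!(v || v) -> !(u <-> v)) -> (((v <-> !w) -> ((v || w) -> w)) -> (w <-> !w)) = 1 -> 1 = 1
!((!(v || v) -> !(u <-> v)) -> (((v <-> !w) -> ((v || w) -> w)) -> (w <-> !w))) = !1 = 0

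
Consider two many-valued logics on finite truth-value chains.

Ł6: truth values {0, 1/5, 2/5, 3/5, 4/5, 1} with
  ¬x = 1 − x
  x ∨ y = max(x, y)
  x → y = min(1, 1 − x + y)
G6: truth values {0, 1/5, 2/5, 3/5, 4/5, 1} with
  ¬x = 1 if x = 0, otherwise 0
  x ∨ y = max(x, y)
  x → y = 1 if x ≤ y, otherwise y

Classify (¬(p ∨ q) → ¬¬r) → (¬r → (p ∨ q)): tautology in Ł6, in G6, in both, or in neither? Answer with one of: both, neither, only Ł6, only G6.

only Ł6

In Ł6: every assignment gives 1 — tautology.
In G6: at p = 0, q = 1/5, r = 0 the value is 1/5 — not a tautology.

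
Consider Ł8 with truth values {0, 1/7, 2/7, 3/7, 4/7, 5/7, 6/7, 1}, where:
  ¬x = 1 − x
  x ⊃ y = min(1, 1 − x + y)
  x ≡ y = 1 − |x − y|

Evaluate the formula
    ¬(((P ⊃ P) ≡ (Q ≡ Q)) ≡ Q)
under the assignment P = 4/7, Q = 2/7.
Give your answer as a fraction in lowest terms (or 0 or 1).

P ⊃ P = 4/7 ⊃ 4/7 = 1
Q ≡ Q = 2/7 ≡ 2/7 = 1
(P ⊃ P) ≡ (Q ≡ Q) = 1 ≡ 1 = 1
((P ⊃ P) ≡ (Q ≡ Q)) ≡ Q = 1 ≡ 2/7 = 2/7
¬(((P ⊃ P) ≡ (Q ≡ Q)) ≡ Q) = ¬2/7 = 5/7

5/7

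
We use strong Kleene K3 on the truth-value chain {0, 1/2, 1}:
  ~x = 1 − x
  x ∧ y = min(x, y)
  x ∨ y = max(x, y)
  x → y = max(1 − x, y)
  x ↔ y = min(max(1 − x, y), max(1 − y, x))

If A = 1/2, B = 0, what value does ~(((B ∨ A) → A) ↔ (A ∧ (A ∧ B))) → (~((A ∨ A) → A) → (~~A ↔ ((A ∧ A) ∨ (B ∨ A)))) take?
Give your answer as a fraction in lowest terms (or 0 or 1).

B ∨ A = 0 ∨ 1/2 = 1/2
(B ∨ A) → A = 1/2 → 1/2 = 1/2
A ∧ B = 1/2 ∧ 0 = 0
A ∧ (A ∧ B) = 1/2 ∧ 0 = 0
((B ∨ A) → A) ↔ (A ∧ (A ∧ B)) = 1/2 ↔ 0 = 1/2
~(((B ∨ A) → A) ↔ (A ∧ (A ∧ B))) = ~1/2 = 1/2
A ∨ A = 1/2 ∨ 1/2 = 1/2
(A ∨ A) → A = 1/2 → 1/2 = 1/2
~((A ∨ A) → A) = ~1/2 = 1/2
~A = ~1/2 = 1/2
~~A = ~1/2 = 1/2
A ∧ A = 1/2 ∧ 1/2 = 1/2
B ∨ A = 0 ∨ 1/2 = 1/2
(A ∧ A) ∨ (B ∨ A) = 1/2 ∨ 1/2 = 1/2
~~A ↔ ((A ∧ A) ∨ (B ∨ A)) = 1/2 ↔ 1/2 = 1/2
~((A ∨ A) → A) → (~~A ↔ ((A ∧ A) ∨ (B ∨ A))) = 1/2 → 1/2 = 1/2
~(((B ∨ A) → A) ↔ (A ∧ (A ∧ B))) → (~((A ∨ A) → A) → (~~A ↔ ((A ∧ A) ∨ (B ∨ A)))) = 1/2 → 1/2 = 1/2

1/2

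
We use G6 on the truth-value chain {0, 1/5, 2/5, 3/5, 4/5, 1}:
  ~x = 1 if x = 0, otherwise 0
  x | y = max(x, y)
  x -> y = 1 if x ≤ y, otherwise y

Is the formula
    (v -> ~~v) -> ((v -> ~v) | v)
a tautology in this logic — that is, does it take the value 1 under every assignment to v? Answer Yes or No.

Counterexample: take v = 1/5.
~v = ~1/5 = 0
~~v = ~0 = 1
v -> ~~v = 1/5 -> 1 = 1
~v = ~1/5 = 0
v -> ~v = 1/5 -> 0 = 0
(v -> ~v) | v = 0 | 1/5 = 1/5
(v -> ~~v) -> ((v -> ~v) | v) = 1 -> 1/5 = 1/5
This gives 1/5 ≠ 1.

No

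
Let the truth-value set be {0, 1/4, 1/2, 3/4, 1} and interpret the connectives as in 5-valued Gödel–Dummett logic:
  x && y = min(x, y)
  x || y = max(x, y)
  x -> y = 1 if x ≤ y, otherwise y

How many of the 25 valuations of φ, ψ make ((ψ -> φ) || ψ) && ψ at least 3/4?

10

value 1: 5 assignments (counts)
value 3/4: 5 assignments (counts)
value 1/2: 5 assignments
value 1/4: 5 assignments
value 0: 5 assignments
So 10 of the 25 assignments meet the threshold.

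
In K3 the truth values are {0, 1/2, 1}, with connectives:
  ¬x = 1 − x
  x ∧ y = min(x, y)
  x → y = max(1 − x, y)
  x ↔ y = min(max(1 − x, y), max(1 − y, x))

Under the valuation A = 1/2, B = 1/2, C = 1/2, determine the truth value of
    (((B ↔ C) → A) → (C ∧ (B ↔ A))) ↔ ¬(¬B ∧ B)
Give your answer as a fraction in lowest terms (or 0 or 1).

B ↔ C = 1/2 ↔ 1/2 = 1/2
(B ↔ C) → A = 1/2 → 1/2 = 1/2
B ↔ A = 1/2 ↔ 1/2 = 1/2
C ∧ (B ↔ A) = 1/2 ∧ 1/2 = 1/2
((B ↔ C) → A) → (C ∧ (B ↔ A)) = 1/2 → 1/2 = 1/2
¬B = ¬1/2 = 1/2
¬B ∧ B = 1/2 ∧ 1/2 = 1/2
¬(¬B ∧ B) = ¬1/2 = 1/2
(((B ↔ C) → A) → (C ∧ (B ↔ A))) ↔ ¬(¬B ∧ B) = 1/2 ↔ 1/2 = 1/2

1/2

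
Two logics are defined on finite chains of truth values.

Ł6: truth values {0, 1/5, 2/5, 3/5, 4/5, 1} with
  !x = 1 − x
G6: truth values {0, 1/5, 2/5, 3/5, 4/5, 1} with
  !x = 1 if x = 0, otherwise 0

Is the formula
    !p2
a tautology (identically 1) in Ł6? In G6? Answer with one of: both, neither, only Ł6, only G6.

In Ł6: at p2 = 1/5 the value is 4/5 — not a tautology.
In G6: at p2 = 1/5 the value is 0 — not a tautology.

neither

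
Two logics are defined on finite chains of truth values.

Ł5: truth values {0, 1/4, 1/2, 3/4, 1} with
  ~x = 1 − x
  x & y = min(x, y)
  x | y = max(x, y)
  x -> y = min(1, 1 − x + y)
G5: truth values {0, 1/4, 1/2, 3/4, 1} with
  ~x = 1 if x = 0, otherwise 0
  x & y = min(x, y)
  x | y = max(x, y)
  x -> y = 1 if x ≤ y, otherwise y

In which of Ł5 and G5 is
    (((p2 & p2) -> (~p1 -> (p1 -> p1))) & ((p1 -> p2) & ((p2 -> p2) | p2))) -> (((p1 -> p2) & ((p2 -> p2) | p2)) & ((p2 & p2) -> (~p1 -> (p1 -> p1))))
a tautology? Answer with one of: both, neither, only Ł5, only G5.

In Ł5: every assignment gives 1 — tautology.
In G5: every assignment gives 1 — tautology.

both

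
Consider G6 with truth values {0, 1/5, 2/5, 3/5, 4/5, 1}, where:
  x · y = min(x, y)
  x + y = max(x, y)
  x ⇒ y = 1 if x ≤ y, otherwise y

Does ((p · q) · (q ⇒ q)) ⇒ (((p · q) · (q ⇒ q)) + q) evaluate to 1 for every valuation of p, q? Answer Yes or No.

Yes

At p = 0, q = 3/5, for instance:
p · q = 0 · 3/5 = 0
q ⇒ q = 3/5 ⇒ 3/5 = 1
(p · q) · (q ⇒ q) = 0 · 1 = 0
((p · q) · (q ⇒ q)) + q = 0 + 3/5 = 3/5
((p · q) · (q ⇒ q)) ⇒ (((p · q) · (q ⇒ q)) + q) = 0 ⇒ 3/5 = 1
and checking the remaining 35 assignments likewise gives ≥ 1 in every case.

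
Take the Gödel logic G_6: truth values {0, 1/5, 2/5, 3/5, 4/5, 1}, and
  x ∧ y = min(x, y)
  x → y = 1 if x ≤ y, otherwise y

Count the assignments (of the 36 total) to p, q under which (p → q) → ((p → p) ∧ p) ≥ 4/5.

18

value 1: 16 assignments (counts)
value 4/5: 2 assignments (counts)
value 3/5: 3 assignments
value 2/5: 4 assignments
value 1/5: 5 assignments
value 0: 6 assignments
So 18 of the 36 assignments meet the threshold.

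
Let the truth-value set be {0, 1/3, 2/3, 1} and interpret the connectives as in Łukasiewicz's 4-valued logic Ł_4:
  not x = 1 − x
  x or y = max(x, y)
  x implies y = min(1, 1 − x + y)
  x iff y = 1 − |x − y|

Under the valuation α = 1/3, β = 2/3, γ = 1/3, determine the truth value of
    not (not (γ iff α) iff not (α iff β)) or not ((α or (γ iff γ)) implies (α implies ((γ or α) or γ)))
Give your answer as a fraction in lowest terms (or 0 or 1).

γ iff α = 1/3 iff 1/3 = 1
not (γ iff α) = not 1 = 0
α iff β = 1/3 iff 2/3 = 2/3
not (α iff β) = not 2/3 = 1/3
not (γ iff α) iff not (α iff β) = 0 iff 1/3 = 2/3
not (not (γ iff α) iff not (α iff β)) = not 2/3 = 1/3
γ iff γ = 1/3 iff 1/3 = 1
α or (γ iff γ) = 1/3 or 1 = 1
γ or α = 1/3 or 1/3 = 1/3
(γ or α) or γ = 1/3 or 1/3 = 1/3
α implies ((γ or α) or γ) = 1/3 implies 1/3 = 1
(α or (γ iff γ)) implies (α implies ((γ or α) or γ)) = 1 implies 1 = 1
not ((α or (γ iff γ)) implies (α implies ((γ or α) or γ))) = not 1 = 0
not (not (γ iff α) iff not (α iff β)) or not ((α or (γ iff γ)) implies (α implies ((γ or α) or γ))) = 1/3 or 0 = 1/3

1/3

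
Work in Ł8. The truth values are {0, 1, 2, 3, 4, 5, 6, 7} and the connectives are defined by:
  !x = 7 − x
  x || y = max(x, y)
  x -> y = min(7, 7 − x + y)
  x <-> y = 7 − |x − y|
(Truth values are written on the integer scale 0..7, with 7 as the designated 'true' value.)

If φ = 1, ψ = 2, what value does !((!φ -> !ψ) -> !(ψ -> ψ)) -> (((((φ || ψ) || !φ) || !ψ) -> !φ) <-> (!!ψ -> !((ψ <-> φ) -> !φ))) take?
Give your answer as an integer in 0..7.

6

!φ = !1 = 6
!ψ = !2 = 5
!φ -> !ψ = 6 -> 5 = 6
ψ -> ψ = 2 -> 2 = 7
!(ψ -> ψ) = !7 = 0
(!φ -> !ψ) -> !(ψ -> ψ) = 6 -> 0 = 1
!((!φ -> !ψ) -> !(ψ -> ψ)) = !1 = 6
φ || ψ = 1 || 2 = 2
!φ = !1 = 6
(φ || ψ) || !φ = 2 || 6 = 6
!ψ = !2 = 5
((φ || ψ) || !φ) || !ψ = 6 || 5 = 6
!φ = !1 = 6
(((φ || ψ) || !φ) || !ψ) -> !φ = 6 -> 6 = 7
!ψ = !2 = 5
!!ψ = !5 = 2
ψ <-> φ = 2 <-> 1 = 6
!φ = !1 = 6
(ψ <-> φ) -> !φ = 6 -> 6 = 7
!((ψ <-> φ) -> !φ) = !7 = 0
!!ψ -> !((ψ <-> φ) -> !φ) = 2 -> 0 = 5
((((φ || ψ) || !φ) || !ψ) -> !φ) <-> (!!ψ -> !((ψ <-> φ) -> !φ)) = 7 <-> 5 = 5
!((!φ -> !ψ) -> !(ψ -> ψ)) -> (((((φ || ψ) || !φ) || !ψ) -> !φ) <-> (!!ψ -> !((ψ <-> φ) -> !φ))) = 6 -> 5 = 6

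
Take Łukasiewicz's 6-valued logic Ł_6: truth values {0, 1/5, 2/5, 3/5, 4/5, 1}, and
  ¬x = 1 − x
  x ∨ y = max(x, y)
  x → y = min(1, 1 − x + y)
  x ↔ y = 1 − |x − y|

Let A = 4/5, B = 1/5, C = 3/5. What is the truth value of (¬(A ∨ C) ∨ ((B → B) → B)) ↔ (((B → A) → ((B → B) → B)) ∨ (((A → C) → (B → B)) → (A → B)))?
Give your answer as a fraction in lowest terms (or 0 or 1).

A ∨ C = 4/5 ∨ 3/5 = 4/5
¬(A ∨ C) = ¬4/5 = 1/5
B → B = 1/5 → 1/5 = 1
(B → B) → B = 1 → 1/5 = 1/5
¬(A ∨ C) ∨ ((B → B) → B) = 1/5 ∨ 1/5 = 1/5
B → A = 1/5 → 4/5 = 1
B → B = 1/5 → 1/5 = 1
(B → B) → B = 1 → 1/5 = 1/5
(B → A) → ((B → B) → B) = 1 → 1/5 = 1/5
A → C = 4/5 → 3/5 = 4/5
B → B = 1/5 → 1/5 = 1
(A → C) → (B → B) = 4/5 → 1 = 1
A → B = 4/5 → 1/5 = 2/5
((A → C) → (B → B)) → (A → B) = 1 → 2/5 = 2/5
((B → A) → ((B → B) → B)) ∨ (((A → C) → (B → B)) → (A → B)) = 1/5 ∨ 2/5 = 2/5
(¬(A ∨ C) ∨ ((B → B) → B)) ↔ (((B → A) → ((B → B) → B)) ∨ (((A → C) → (B → B)) → (A → B))) = 1/5 ↔ 2/5 = 4/5

4/5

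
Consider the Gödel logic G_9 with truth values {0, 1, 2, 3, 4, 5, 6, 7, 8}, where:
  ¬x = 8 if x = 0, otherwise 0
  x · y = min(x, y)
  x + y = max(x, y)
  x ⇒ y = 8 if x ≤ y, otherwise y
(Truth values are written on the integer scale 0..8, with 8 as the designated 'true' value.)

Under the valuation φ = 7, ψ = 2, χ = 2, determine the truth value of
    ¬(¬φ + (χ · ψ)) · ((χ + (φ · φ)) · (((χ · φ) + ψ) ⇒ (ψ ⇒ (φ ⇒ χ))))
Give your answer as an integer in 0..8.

¬φ = ¬7 = 0
χ · ψ = 2 · 2 = 2
¬φ + (χ · ψ) = 0 + 2 = 2
¬(¬φ + (χ · ψ)) = ¬2 = 0
φ · φ = 7 · 7 = 7
χ + (φ · φ) = 2 + 7 = 7
χ · φ = 2 · 7 = 2
(χ · φ) + ψ = 2 + 2 = 2
φ ⇒ χ = 7 ⇒ 2 = 2
ψ ⇒ (φ ⇒ χ) = 2 ⇒ 2 = 8
((χ · φ) + ψ) ⇒ (ψ ⇒ (φ ⇒ χ)) = 2 ⇒ 8 = 8
(χ + (φ · φ)) · (((χ · φ) + ψ) ⇒ (ψ ⇒ (φ ⇒ χ))) = 7 · 8 = 7
¬(¬φ + (χ · ψ)) · ((χ + (φ · φ)) · (((χ · φ) + ψ) ⇒ (ψ ⇒ (φ ⇒ χ)))) = 0 · 7 = 0

0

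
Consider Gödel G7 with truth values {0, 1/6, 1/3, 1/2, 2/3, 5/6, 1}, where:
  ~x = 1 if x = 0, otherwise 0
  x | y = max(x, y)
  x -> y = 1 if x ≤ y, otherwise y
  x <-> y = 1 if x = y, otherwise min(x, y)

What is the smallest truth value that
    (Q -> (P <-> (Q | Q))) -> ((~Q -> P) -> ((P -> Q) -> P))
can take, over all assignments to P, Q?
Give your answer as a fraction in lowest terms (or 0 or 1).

1/6

Take P = 1/6, Q = 1/6:
Q | Q = 1/6 | 1/6 = 1/6
P <-> (Q | Q) = 1/6 <-> 1/6 = 1
Q -> (P <-> (Q | Q)) = 1/6 -> 1 = 1
~Q = ~1/6 = 0
~Q -> P = 0 -> 1/6 = 1
P -> Q = 1/6 -> 1/6 = 1
(P -> Q) -> P = 1 -> 1/6 = 1/6
(~Q -> P) -> ((P -> Q) -> P) = 1 -> 1/6 = 1/6
(Q -> (P <-> (Q | Q))) -> ((~Q -> P) -> ((P -> Q) -> P)) = 1 -> 1/6 = 1/6
No assignment yields a value below 1/6, so this is the minimum.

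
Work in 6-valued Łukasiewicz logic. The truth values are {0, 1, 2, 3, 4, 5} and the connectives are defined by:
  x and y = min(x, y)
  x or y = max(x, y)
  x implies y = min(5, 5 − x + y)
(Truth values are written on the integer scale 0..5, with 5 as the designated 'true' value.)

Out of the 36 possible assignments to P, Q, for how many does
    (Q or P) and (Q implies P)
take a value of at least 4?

13

value 5: 6 assignments (counts)
value 4: 7 assignments (counts)
value 3: 8 assignments
value 2: 8 assignments
value 1: 5 assignments
value 0: 2 assignments
So 13 of the 36 assignments meet the threshold.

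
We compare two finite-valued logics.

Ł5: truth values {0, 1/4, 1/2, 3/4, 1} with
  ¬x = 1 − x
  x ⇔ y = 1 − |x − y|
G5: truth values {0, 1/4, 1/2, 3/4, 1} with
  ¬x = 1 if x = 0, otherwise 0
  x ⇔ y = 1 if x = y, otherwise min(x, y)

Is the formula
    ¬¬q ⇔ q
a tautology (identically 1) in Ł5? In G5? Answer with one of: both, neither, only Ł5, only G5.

only Ł5

In Ł5: every assignment gives 1 — tautology.
In G5: at q = 1/4 the value is 1/4 — not a tautology.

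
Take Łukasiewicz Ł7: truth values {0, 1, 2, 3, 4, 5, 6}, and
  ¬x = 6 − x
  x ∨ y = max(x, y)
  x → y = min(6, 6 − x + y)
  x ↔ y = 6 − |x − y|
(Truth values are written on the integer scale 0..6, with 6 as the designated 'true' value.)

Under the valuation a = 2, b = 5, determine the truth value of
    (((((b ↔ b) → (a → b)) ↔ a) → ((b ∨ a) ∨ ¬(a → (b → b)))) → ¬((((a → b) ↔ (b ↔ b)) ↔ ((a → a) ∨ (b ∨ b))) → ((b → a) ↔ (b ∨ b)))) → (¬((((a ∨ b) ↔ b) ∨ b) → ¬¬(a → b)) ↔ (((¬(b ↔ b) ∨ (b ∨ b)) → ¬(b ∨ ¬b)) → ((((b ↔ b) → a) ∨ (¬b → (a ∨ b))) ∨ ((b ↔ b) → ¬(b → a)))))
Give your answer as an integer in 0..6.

b ↔ b = 5 ↔ 5 = 6
a → b = 2 → 5 = 6
(b ↔ b) → (a → b) = 6 → 6 = 6
((b ↔ b) → (a → b)) ↔ a = 6 ↔ 2 = 2
b ∨ a = 5 ∨ 2 = 5
b → b = 5 → 5 = 6
a → (b → b) = 2 → 6 = 6
¬(a → (b → b)) = ¬6 = 0
(b ∨ a) ∨ ¬(a → (b → b)) = 5 ∨ 0 = 5
(((b ↔ b) → (a → b)) ↔ a) → ((b ∨ a) ∨ ¬(a → (b → b))) = 2 → 5 = 6
a → b = 2 → 5 = 6
b ↔ b = 5 ↔ 5 = 6
(a → b) ↔ (b ↔ b) = 6 ↔ 6 = 6
a → a = 2 → 2 = 6
b ∨ b = 5 ∨ 5 = 5
(a → a) ∨ (b ∨ b) = 6 ∨ 5 = 6
((a → b) ↔ (b ↔ b)) ↔ ((a → a) ∨ (b ∨ b)) = 6 ↔ 6 = 6
b → a = 5 → 2 = 3
b ∨ b = 5 ∨ 5 = 5
(b → a) ↔ (b ∨ b) = 3 ↔ 5 = 4
(((a → b) ↔ (b ↔ b)) ↔ ((a → a) ∨ (b ∨ b))) → ((b → a) ↔ (b ∨ b)) = 6 → 4 = 4
¬((((a → b) ↔ (b ↔ b)) ↔ ((a → a) ∨ (b ∨ b))) → ((b → a) ↔ (b ∨ b))) = ¬4 = 2
((((b ↔ b) → (a → b)) ↔ a) → ((b ∨ a) ∨ ¬(a → (b → b)))) → ¬((((a → b) ↔ (b ↔ b)) ↔ ((a → a) ∨ (b ∨ b))) → ((b → a) ↔ (b ∨ b))) = 6 → 2 = 2
a ∨ b = 2 ∨ 5 = 5
(a ∨ b) ↔ b = 5 ↔ 5 = 6
((a ∨ b) ↔ b) ∨ b = 6 ∨ 5 = 6
a → b = 2 → 5 = 6
¬(a → b) = ¬6 = 0
¬¬(a → b) = ¬0 = 6
(((a ∨ b) ↔ b) ∨ b) → ¬¬(a → b) = 6 → 6 = 6
¬((((a ∨ b) ↔ b) ∨ b) → ¬¬(a → b)) = ¬6 = 0
b ↔ b = 5 ↔ 5 = 6
¬(b ↔ b) = ¬6 = 0
b ∨ b = 5 ∨ 5 = 5
¬(b ↔ b) ∨ (b ∨ b) = 0 ∨ 5 = 5
¬b = ¬5 = 1
b ∨ ¬b = 5 ∨ 1 = 5
¬(b ∨ ¬b) = ¬5 = 1
(¬(b ↔ b) ∨ (b ∨ b)) → ¬(b ∨ ¬b) = 5 → 1 = 2
b ↔ b = 5 ↔ 5 = 6
(b ↔ b) → a = 6 → 2 = 2
¬b = ¬5 = 1
a ∨ b = 2 ∨ 5 = 5
¬b → (a ∨ b) = 1 → 5 = 6
((b ↔ b) → a) ∨ (¬b → (a ∨ b)) = 2 ∨ 6 = 6
b ↔ b = 5 ↔ 5 = 6
b → a = 5 → 2 = 3
¬(b → a) = ¬3 = 3
(b ↔ b) → ¬(b → a) = 6 → 3 = 3
(((b ↔ b) → a) ∨ (¬b → (a ∨ b))) ∨ ((b ↔ b) → ¬(b → a)) = 6 ∨ 3 = 6
((¬(b ↔ b) ∨ (b ∨ b)) → ¬(b ∨ ¬b)) → ((((b ↔ b) → a) ∨ (¬b → (a ∨ b))) ∨ ((b ↔ b) → ¬(b → a))) = 2 → 6 = 6
¬((((a ∨ b) ↔ b) ∨ b) → ¬¬(a → b)) ↔ (((¬(b ↔ b) ∨ (b ∨ b)) → ¬(b ∨ ¬b)) → ((((b ↔ b) → a) ∨ (¬b → (a ∨ b))) ∨ ((b ↔ b) → ¬(b → a)))) = 0 ↔ 6 = 0
(((((b ↔ b) → (a → b)) ↔ a) → ((b ∨ a) ∨ ¬(a → (b → b)))) → ¬((((a → b) ↔ (b ↔ b)) ↔ ((a → a) ∨ (b ∨ b))) → ((b → a) ↔ (b ∨ b)))) → (¬((((a ∨ b) ↔ b) ∨ b) → ¬¬(a → b)) ↔ (((¬(b ↔ b) ∨ (b ∨ b)) → ¬(b ∨ ¬b)) → ((((b ↔ b) → a) ∨ (¬b → (a ∨ b))) ∨ ((b ↔ b) → ¬(b → a))))) = 2 → 0 = 4

4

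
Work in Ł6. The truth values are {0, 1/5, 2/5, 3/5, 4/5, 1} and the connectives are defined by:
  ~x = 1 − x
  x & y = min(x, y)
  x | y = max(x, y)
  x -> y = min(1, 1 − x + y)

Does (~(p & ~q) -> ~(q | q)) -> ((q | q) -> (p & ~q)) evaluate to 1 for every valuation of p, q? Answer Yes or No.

At p = 4/5, q = 2/5, for instance:
~q = ~2/5 = 3/5
p & ~q = 4/5 & 3/5 = 3/5
~(p & ~q) = ~3/5 = 2/5
q | q = 2/5 | 2/5 = 2/5
~(q | q) = ~2/5 = 3/5
~(p & ~q) -> ~(q | q) = 2/5 -> 3/5 = 1
(q | q) -> (p & ~q) = 2/5 -> 3/5 = 1
(~(p & ~q) -> ~(q | q)) -> ((q | q) -> (p & ~q)) = 1 -> 1 = 1
and checking the remaining 35 assignments likewise gives ≥ 1 in every case.

Yes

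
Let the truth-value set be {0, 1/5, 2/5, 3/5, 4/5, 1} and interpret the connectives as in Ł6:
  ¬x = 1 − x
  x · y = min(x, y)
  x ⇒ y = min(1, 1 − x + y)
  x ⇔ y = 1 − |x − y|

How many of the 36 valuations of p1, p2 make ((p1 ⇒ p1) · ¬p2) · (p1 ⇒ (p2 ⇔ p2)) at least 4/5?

value 1: 6 assignments (counts)
value 4/5: 6 assignments (counts)
value 3/5: 6 assignments
value 2/5: 6 assignments
value 1/5: 6 assignments
value 0: 6 assignments
So 12 of the 36 assignments meet the threshold.

12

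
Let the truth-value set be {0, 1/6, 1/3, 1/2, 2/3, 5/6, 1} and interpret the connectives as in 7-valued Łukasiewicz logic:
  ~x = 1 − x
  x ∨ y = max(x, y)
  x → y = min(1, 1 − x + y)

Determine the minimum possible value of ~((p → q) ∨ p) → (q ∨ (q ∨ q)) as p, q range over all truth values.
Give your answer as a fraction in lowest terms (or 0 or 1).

1/2

Take p = 1/2, q = 0:
p → q = 1/2 → 0 = 1/2
(p → q) ∨ p = 1/2 ∨ 1/2 = 1/2
~((p → q) ∨ p) = ~1/2 = 1/2
q ∨ q = 0 ∨ 0 = 0
q ∨ (q ∨ q) = 0 ∨ 0 = 0
~((p → q) ∨ p) → (q ∨ (q ∨ q)) = 1/2 → 0 = 1/2
No assignment yields a value below 1/2, so this is the minimum.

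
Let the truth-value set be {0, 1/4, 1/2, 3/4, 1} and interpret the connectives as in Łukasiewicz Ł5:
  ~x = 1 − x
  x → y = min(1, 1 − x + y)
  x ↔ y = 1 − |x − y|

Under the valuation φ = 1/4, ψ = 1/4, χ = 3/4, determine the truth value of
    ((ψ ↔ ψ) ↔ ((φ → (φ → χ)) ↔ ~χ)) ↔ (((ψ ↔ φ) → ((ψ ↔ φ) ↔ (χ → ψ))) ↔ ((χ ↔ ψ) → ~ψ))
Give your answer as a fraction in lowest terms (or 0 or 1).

3/4

ψ ↔ ψ = 1/4 ↔ 1/4 = 1
φ → χ = 1/4 → 3/4 = 1
φ → (φ → χ) = 1/4 → 1 = 1
~χ = ~3/4 = 1/4
(φ → (φ → χ)) ↔ ~χ = 1 ↔ 1/4 = 1/4
(ψ ↔ ψ) ↔ ((φ → (φ → χ)) ↔ ~χ) = 1 ↔ 1/4 = 1/4
ψ ↔ φ = 1/4 ↔ 1/4 = 1
ψ ↔ φ = 1/4 ↔ 1/4 = 1
χ → ψ = 3/4 → 1/4 = 1/2
(ψ ↔ φ) ↔ (χ → ψ) = 1 ↔ 1/2 = 1/2
(ψ ↔ φ) → ((ψ ↔ φ) ↔ (χ → ψ)) = 1 → 1/2 = 1/2
χ ↔ ψ = 3/4 ↔ 1/4 = 1/2
~ψ = ~1/4 = 3/4
(χ ↔ ψ) → ~ψ = 1/2 → 3/4 = 1
((ψ ↔ φ) → ((ψ ↔ φ) ↔ (χ → ψ))) ↔ ((χ ↔ ψ) → ~ψ) = 1/2 ↔ 1 = 1/2
((ψ ↔ ψ) ↔ ((φ → (φ → χ)) ↔ ~χ)) ↔ (((ψ ↔ φ) → ((ψ ↔ φ) ↔ (χ → ψ))) ↔ ((χ ↔ ψ) → ~ψ)) = 1/4 ↔ 1/2 = 3/4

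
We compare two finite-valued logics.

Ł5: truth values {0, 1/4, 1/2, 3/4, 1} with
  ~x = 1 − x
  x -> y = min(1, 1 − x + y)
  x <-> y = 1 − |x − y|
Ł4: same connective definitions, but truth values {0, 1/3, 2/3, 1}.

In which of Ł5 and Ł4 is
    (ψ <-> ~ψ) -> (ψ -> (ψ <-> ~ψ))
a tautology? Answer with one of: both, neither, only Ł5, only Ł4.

In Ł5: every assignment gives 1 — tautology.
In Ł4: every assignment gives 1 — tautology.

both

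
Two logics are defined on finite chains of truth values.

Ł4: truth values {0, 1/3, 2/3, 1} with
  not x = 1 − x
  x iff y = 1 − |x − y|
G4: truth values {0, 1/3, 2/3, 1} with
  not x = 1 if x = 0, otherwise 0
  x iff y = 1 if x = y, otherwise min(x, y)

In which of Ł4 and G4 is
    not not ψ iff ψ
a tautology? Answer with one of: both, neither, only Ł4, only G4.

only Ł4

In Ł4: every assignment gives 1 — tautology.
In G4: at ψ = 1/3 the value is 1/3 — not a tautology.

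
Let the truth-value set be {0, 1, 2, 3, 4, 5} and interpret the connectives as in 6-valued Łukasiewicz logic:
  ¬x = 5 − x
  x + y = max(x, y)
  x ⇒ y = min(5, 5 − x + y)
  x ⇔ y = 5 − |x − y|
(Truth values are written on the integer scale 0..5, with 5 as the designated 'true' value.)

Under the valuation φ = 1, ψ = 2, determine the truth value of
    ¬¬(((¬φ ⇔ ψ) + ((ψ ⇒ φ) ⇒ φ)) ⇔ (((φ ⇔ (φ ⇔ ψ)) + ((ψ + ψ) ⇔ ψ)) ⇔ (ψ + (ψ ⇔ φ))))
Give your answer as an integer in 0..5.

¬φ = ¬1 = 4
¬φ ⇔ ψ = 4 ⇔ 2 = 3
ψ ⇒ φ = 2 ⇒ 1 = 4
(ψ ⇒ φ) ⇒ φ = 4 ⇒ 1 = 2
(¬φ ⇔ ψ) + ((ψ ⇒ φ) ⇒ φ) = 3 + 2 = 3
φ ⇔ ψ = 1 ⇔ 2 = 4
φ ⇔ (φ ⇔ ψ) = 1 ⇔ 4 = 2
ψ + ψ = 2 + 2 = 2
(ψ + ψ) ⇔ ψ = 2 ⇔ 2 = 5
(φ ⇔ (φ ⇔ ψ)) + ((ψ + ψ) ⇔ ψ) = 2 + 5 = 5
ψ ⇔ φ = 2 ⇔ 1 = 4
ψ + (ψ ⇔ φ) = 2 + 4 = 4
((φ ⇔ (φ ⇔ ψ)) + ((ψ + ψ) ⇔ ψ)) ⇔ (ψ + (ψ ⇔ φ)) = 5 ⇔ 4 = 4
((¬φ ⇔ ψ) + ((ψ ⇒ φ) ⇒ φ)) ⇔ (((φ ⇔ (φ ⇔ ψ)) + ((ψ + ψ) ⇔ ψ)) ⇔ (ψ + (ψ ⇔ φ))) = 3 ⇔ 4 = 4
¬(((¬φ ⇔ ψ) + ((ψ ⇒ φ) ⇒ φ)) ⇔ (((φ ⇔ (φ ⇔ ψ)) + ((ψ + ψ) ⇔ ψ)) ⇔ (ψ + (ψ ⇔ φ)))) = ¬4 = 1
¬¬(((¬φ ⇔ ψ) + ((ψ ⇒ φ) ⇒ φ)) ⇔ (((φ ⇔ (φ ⇔ ψ)) + ((ψ + ψ) ⇔ ψ)) ⇔ (ψ + (ψ ⇔ φ)))) = ¬1 = 4

4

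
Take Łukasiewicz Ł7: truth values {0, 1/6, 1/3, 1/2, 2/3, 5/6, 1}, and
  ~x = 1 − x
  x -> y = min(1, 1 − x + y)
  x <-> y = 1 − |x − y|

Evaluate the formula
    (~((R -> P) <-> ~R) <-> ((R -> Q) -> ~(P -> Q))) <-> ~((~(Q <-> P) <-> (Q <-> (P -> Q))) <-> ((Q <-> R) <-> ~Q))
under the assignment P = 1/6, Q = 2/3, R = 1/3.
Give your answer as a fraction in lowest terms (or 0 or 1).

1/3

R -> P = 1/3 -> 1/6 = 5/6
~R = ~1/3 = 2/3
(R -> P) <-> ~R = 5/6 <-> 2/3 = 5/6
~((R -> P) <-> ~R) = ~5/6 = 1/6
R -> Q = 1/3 -> 2/3 = 1
P -> Q = 1/6 -> 2/3 = 1
~(P -> Q) = ~1 = 0
(R -> Q) -> ~(P -> Q) = 1 -> 0 = 0
~((R -> P) <-> ~R) <-> ((R -> Q) -> ~(P -> Q)) = 1/6 <-> 0 = 5/6
Q <-> P = 2/3 <-> 1/6 = 1/2
~(Q <-> P) = ~1/2 = 1/2
P -> Q = 1/6 -> 2/3 = 1
Q <-> (P -> Q) = 2/3 <-> 1 = 2/3
~(Q <-> P) <-> (Q <-> (P -> Q)) = 1/2 <-> 2/3 = 5/6
Q <-> R = 2/3 <-> 1/3 = 2/3
~Q = ~2/3 = 1/3
(Q <-> R) <-> ~Q = 2/3 <-> 1/3 = 2/3
(~(Q <-> P) <-> (Q <-> (P -> Q))) <-> ((Q <-> R) <-> ~Q) = 5/6 <-> 2/3 = 5/6
~((~(Q <-> P) <-> (Q <-> (P -> Q))) <-> ((Q <-> R) <-> ~Q)) = ~5/6 = 1/6
(~((R -> P) <-> ~R) <-> ((R -> Q) -> ~(P -> Q))) <-> ~((~(Q <-> P) <-> (Q <-> (P -> Q))) <-> ((Q <-> R) <-> ~Q)) = 5/6 <-> 1/6 = 1/3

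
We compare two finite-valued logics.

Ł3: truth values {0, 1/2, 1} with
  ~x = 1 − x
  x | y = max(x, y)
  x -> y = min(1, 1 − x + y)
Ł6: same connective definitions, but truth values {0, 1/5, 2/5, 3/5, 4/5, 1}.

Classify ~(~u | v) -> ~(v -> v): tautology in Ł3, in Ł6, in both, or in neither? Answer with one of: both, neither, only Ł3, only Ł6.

In Ł3: at u = 1/2, v = 0 the value is 1/2 — not a tautology.
In Ł6: at u = 1/5, v = 0 the value is 4/5 — not a tautology.

neither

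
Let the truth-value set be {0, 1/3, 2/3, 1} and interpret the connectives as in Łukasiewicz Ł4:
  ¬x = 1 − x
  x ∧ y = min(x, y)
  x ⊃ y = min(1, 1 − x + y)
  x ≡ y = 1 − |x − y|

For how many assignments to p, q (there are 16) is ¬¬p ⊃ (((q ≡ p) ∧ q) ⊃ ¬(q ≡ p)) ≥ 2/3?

15

p = 0, q = 0 ↦ 1  ≥
p = 0, q = 1/3 ↦ 1  ≥
p = 0, q = 2/3 ↦ 1  ≥
p = 0, q = 1 ↦ 1  ≥
p = 1/3, q = 0 ↦ 1  ≥
p = 1/3, q = 1/3 ↦ 1  ≥
p = 1/3, q = 2/3 ↦ 1  ≥
p = 1/3, q = 1 ↦ 1  ≥
p = 2/3, q = 0 ↦ 1  ≥
p = 2/3, q = 1/3 ↦ 1  ≥
p = 2/3, q = 2/3 ↦ 2/3  ≥
p = 2/3, q = 1 ↦ 1  ≥
p = 1, q = 0 ↦ 1  ≥
p = 1, q = 1/3 ↦ 1  ≥
p = 1, q = 2/3 ↦ 2/3  ≥
p = 1, q = 1 ↦ 0  <
So 15 of the 16 assignments meet the threshold.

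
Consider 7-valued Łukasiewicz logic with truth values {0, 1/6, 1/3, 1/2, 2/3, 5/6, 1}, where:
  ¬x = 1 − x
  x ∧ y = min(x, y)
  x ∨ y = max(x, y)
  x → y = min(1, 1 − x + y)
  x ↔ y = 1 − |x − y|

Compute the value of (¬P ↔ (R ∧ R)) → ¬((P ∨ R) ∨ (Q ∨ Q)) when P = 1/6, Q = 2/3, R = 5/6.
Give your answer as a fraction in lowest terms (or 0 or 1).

¬P = ¬1/6 = 5/6
R ∧ R = 5/6 ∧ 5/6 = 5/6
¬P ↔ (R ∧ R) = 5/6 ↔ 5/6 = 1
P ∨ R = 1/6 ∨ 5/6 = 5/6
Q ∨ Q = 2/3 ∨ 2/3 = 2/3
(P ∨ R) ∨ (Q ∨ Q) = 5/6 ∨ 2/3 = 5/6
¬((P ∨ R) ∨ (Q ∨ Q)) = ¬5/6 = 1/6
(¬P ↔ (R ∧ R)) → ¬((P ∨ R) ∨ (Q ∨ Q)) = 1 → 1/6 = 1/6

1/6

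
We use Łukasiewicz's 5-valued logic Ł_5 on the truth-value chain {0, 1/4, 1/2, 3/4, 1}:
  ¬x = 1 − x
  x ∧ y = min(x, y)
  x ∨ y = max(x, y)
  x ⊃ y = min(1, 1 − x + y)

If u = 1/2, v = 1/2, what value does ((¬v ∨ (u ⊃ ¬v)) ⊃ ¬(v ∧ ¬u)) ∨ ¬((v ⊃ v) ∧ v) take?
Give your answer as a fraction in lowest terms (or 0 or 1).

1/2

¬v = ¬1/2 = 1/2
¬v = ¬1/2 = 1/2
u ⊃ ¬v = 1/2 ⊃ 1/2 = 1
¬v ∨ (u ⊃ ¬v) = 1/2 ∨ 1 = 1
¬u = ¬1/2 = 1/2
v ∧ ¬u = 1/2 ∧ 1/2 = 1/2
¬(v ∧ ¬u) = ¬1/2 = 1/2
(¬v ∨ (u ⊃ ¬v)) ⊃ ¬(v ∧ ¬u) = 1 ⊃ 1/2 = 1/2
v ⊃ v = 1/2 ⊃ 1/2 = 1
(v ⊃ v) ∧ v = 1 ∧ 1/2 = 1/2
¬((v ⊃ v) ∧ v) = ¬1/2 = 1/2
((¬v ∨ (u ⊃ ¬v)) ⊃ ¬(v ∧ ¬u)) ∨ ¬((v ⊃ v) ∧ v) = 1/2 ∨ 1/2 = 1/2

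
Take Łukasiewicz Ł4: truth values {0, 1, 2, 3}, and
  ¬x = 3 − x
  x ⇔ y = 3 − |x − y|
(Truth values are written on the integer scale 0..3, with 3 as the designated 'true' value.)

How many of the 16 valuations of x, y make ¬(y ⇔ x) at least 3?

x = 0, y = 0 ↦ 0  <
x = 0, y = 1 ↦ 1  <
x = 0, y = 2 ↦ 2  <
x = 0, y = 3 ↦ 3  ≥
x = 1, y = 0 ↦ 1  <
x = 1, y = 1 ↦ 0  <
x = 1, y = 2 ↦ 1  <
x = 1, y = 3 ↦ 2  <
x = 2, y = 0 ↦ 2  <
x = 2, y = 1 ↦ 1  <
x = 2, y = 2 ↦ 0  <
x = 2, y = 3 ↦ 1  <
x = 3, y = 0 ↦ 3  ≥
x = 3, y = 1 ↦ 2  <
x = 3, y = 2 ↦ 1  <
x = 3, y = 3 ↦ 0  <
So 2 of the 16 assignments meet the threshold.

2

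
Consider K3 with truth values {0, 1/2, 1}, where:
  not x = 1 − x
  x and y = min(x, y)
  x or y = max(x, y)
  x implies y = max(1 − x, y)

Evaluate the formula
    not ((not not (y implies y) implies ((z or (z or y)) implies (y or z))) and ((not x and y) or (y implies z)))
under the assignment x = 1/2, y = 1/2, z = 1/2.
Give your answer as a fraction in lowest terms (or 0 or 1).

1/2

y implies y = 1/2 implies 1/2 = 1/2
not (y implies y) = not 1/2 = 1/2
not not (y implies y) = not 1/2 = 1/2
z or y = 1/2 or 1/2 = 1/2
z or (z or y) = 1/2 or 1/2 = 1/2
y or z = 1/2 or 1/2 = 1/2
(z or (z or y)) implies (y or z) = 1/2 implies 1/2 = 1/2
not not (y implies y) implies ((z or (z or y)) implies (y or z)) = 1/2 implies 1/2 = 1/2
not x = not 1/2 = 1/2
not x and y = 1/2 and 1/2 = 1/2
y implies z = 1/2 implies 1/2 = 1/2
(not x and y) or (y implies z) = 1/2 or 1/2 = 1/2
(not not (y implies y) implies ((z or (z or y)) implies (y or z))) and ((not x and y) or (y implies z)) = 1/2 and 1/2 = 1/2
not ((not not (y implies y) implies ((z or (z or y)) implies (y or z))) and ((not x and y) or (y implies z))) = not 1/2 = 1/2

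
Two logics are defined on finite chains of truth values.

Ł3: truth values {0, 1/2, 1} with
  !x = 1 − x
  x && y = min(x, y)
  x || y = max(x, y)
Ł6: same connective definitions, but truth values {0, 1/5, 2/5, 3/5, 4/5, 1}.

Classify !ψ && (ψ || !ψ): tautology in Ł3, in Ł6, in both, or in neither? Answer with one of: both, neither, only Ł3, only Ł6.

In Ł3: at ψ = 1/2 the value is 1/2 — not a tautology.
In Ł6: at ψ = 1/5 the value is 4/5 — not a tautology.

neither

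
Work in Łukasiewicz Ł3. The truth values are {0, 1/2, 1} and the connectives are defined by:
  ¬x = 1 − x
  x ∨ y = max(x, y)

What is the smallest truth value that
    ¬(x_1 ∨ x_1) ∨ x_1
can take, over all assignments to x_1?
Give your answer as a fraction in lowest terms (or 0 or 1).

1/2

Take x_1 = 1/2:
x_1 ∨ x_1 = 1/2 ∨ 1/2 = 1/2
¬(x_1 ∨ x_1) = ¬1/2 = 1/2
¬(x_1 ∨ x_1) ∨ x_1 = 1/2 ∨ 1/2 = 1/2
No assignment yields a value below 1/2, so this is the minimum.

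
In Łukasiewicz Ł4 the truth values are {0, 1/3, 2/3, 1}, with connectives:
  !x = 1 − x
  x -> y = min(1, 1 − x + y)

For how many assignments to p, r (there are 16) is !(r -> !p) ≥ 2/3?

p = 0, r = 0 ↦ 0  <
p = 0, r = 1/3 ↦ 0  <
p = 0, r = 2/3 ↦ 0  <
p = 0, r = 1 ↦ 0  <
p = 1/3, r = 0 ↦ 0  <
p = 1/3, r = 1/3 ↦ 0  <
p = 1/3, r = 2/3 ↦ 0  <
p = 1/3, r = 1 ↦ 1/3  <
p = 2/3, r = 0 ↦ 0  <
p = 2/3, r = 1/3 ↦ 0  <
p = 2/3, r = 2/3 ↦ 1/3  <
p = 2/3, r = 1 ↦ 2/3  ≥
p = 1, r = 0 ↦ 0  <
p = 1, r = 1/3 ↦ 1/3  <
p = 1, r = 2/3 ↦ 2/3  ≥
p = 1, r = 1 ↦ 1  ≥
So 3 of the 16 assignments meet the threshold.

3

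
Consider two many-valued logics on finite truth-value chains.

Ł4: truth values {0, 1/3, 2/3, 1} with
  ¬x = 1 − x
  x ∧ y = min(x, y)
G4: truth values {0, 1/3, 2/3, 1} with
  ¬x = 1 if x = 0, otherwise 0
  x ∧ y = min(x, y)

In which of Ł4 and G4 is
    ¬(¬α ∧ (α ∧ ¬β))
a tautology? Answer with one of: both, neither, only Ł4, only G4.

only G4

In Ł4: at α = 1/3, β = 0 the value is 2/3 — not a tautology.
In G4: every assignment gives 1 — tautology.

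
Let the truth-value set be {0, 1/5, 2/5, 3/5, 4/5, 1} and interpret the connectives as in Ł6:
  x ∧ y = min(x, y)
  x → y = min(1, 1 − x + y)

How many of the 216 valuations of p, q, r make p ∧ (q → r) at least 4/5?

value 1: 21 assignments (counts)
value 4/5: 31 assignments (counts)
value 3/5: 38 assignments
value 2/5: 42 assignments
value 1/5: 43 assignments
value 0: 41 assignments
So 52 of the 216 assignments meet the threshold.

52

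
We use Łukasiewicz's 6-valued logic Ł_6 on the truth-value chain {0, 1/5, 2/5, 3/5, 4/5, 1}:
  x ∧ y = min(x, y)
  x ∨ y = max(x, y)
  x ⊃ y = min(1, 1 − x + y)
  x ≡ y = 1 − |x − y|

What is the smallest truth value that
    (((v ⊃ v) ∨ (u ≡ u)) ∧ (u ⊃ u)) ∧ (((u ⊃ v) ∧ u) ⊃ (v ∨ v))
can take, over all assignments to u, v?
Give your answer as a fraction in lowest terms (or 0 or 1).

Take u = 2/5, v = 0:
v ⊃ v = 0 ⊃ 0 = 1
u ≡ u = 2/5 ≡ 2/5 = 1
(v ⊃ v) ∨ (u ≡ u) = 1 ∨ 1 = 1
u ⊃ u = 2/5 ⊃ 2/5 = 1
((v ⊃ v) ∨ (u ≡ u)) ∧ (u ⊃ u) = 1 ∧ 1 = 1
u ⊃ v = 2/5 ⊃ 0 = 3/5
(u ⊃ v) ∧ u = 3/5 ∧ 2/5 = 2/5
v ∨ v = 0 ∨ 0 = 0
((u ⊃ v) ∧ u) ⊃ (v ∨ v) = 2/5 ⊃ 0 = 3/5
(((v ⊃ v) ∨ (u ≡ u)) ∧ (u ⊃ u)) ∧ (((u ⊃ v) ∧ u) ⊃ (v ∨ v)) = 1 ∧ 3/5 = 3/5
No assignment yields a value below 3/5, so this is the minimum.

3/5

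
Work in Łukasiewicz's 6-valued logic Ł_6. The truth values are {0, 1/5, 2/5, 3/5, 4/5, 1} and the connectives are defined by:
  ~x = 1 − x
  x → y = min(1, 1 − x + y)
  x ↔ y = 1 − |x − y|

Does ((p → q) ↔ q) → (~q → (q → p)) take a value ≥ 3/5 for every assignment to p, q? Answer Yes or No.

Yes

At p = 2/5, q = 4/5, for instance:
p → q = 2/5 → 4/5 = 1
(p → q) ↔ q = 1 ↔ 4/5 = 4/5
~q = ~4/5 = 1/5
q → p = 4/5 → 2/5 = 3/5
~q → (q → p) = 1/5 → 3/5 = 1
((p → q) ↔ q) → (~q → (q → p)) = 4/5 → 1 = 1
and checking the remaining 35 assignments likewise gives ≥ 3/5 in every case.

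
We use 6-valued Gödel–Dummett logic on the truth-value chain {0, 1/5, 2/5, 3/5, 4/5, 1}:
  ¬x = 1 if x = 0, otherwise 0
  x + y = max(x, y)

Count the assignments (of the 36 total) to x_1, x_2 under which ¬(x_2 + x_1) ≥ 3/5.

value 1: 1 assignment (counts)
value 0: 35 assignments
So 1 of the 36 assignments meets the threshold.

1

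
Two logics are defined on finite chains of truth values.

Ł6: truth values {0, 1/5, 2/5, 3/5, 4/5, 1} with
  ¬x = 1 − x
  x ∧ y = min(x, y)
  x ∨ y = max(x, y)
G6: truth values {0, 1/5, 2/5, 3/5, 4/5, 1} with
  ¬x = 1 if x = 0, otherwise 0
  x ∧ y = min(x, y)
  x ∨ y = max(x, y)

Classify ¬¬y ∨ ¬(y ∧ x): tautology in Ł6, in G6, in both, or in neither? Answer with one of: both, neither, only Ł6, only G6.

only G6

In Ł6: at x = 1/5, y = 1/5 the value is 4/5 — not a tautology.
In G6: every assignment gives 1 — tautology.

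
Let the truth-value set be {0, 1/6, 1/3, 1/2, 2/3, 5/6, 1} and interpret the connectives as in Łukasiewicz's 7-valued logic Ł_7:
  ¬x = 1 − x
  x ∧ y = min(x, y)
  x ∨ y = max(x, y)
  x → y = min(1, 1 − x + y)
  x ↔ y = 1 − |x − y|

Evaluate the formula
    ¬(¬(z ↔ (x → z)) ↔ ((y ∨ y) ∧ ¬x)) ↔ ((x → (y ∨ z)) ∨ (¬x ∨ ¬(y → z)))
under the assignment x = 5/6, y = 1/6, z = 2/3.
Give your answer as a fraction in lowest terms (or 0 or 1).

x → z = 5/6 → 2/3 = 5/6
z ↔ (x → z) = 2/3 ↔ 5/6 = 5/6
¬(z ↔ (x → z)) = ¬5/6 = 1/6
y ∨ y = 1/6 ∨ 1/6 = 1/6
¬x = ¬5/6 = 1/6
(y ∨ y) ∧ ¬x = 1/6 ∧ 1/6 = 1/6
¬(z ↔ (x → z)) ↔ ((y ∨ y) ∧ ¬x) = 1/6 ↔ 1/6 = 1
¬(¬(z ↔ (x → z)) ↔ ((y ∨ y) ∧ ¬x)) = ¬1 = 0
y ∨ z = 1/6 ∨ 2/3 = 2/3
x → (y ∨ z) = 5/6 → 2/3 = 5/6
¬x = ¬5/6 = 1/6
y → z = 1/6 → 2/3 = 1
¬(y → z) = ¬1 = 0
¬x ∨ ¬(y → z) = 1/6 ∨ 0 = 1/6
(x → (y ∨ z)) ∨ (¬x ∨ ¬(y → z)) = 5/6 ∨ 1/6 = 5/6
¬(¬(z ↔ (x → z)) ↔ ((y ∨ y) ∧ ¬x)) ↔ ((x → (y ∨ z)) ∨ (¬x ∨ ¬(y → z))) = 0 ↔ 5/6 = 1/6

1/6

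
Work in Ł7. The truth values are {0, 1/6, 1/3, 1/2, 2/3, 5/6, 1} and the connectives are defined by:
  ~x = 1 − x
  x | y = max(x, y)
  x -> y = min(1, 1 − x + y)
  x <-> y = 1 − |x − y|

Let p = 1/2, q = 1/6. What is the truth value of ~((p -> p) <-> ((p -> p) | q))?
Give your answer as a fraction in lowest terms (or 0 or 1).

0

p -> p = 1/2 -> 1/2 = 1
p -> p = 1/2 -> 1/2 = 1
(p -> p) | q = 1 | 1/6 = 1
(p -> p) <-> ((p -> p) | q) = 1 <-> 1 = 1
~((p -> p) <-> ((p -> p) | q)) = ~1 = 0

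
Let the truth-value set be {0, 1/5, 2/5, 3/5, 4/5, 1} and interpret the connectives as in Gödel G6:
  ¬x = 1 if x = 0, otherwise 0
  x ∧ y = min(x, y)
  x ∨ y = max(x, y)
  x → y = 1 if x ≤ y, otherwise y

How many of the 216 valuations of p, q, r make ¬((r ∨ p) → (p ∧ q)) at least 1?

60

value 1: 60 assignments (counts)
value 0: 156 assignments
So 60 of the 216 assignments meet the threshold.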